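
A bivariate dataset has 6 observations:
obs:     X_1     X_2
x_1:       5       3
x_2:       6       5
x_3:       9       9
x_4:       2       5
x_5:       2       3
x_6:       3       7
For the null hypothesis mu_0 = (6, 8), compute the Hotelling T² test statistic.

Step 1 — sample mean vector:
  mean(X_1) = (5 + 6 + 9 + 2 + 2 + 3) / 6 = 27/6 = 4.5
  mean(X_2) = (3 + 5 + 9 + 5 + 3 + 7) / 6 = 32/6 = 5.3333
  x̄ = (4.5, 5.3333),  deviation x̄ - mu_0 = (4.5, 5.3333) - (6, 8) = (-1.5, -2.6667).

Step 2 — sample covariance matrix, S[i,j] = (1/(n-1)) · Σ_k (x_{k,i} - mean_i) · (x_{k,j} - mean_j), divisor n-1 = 5:
  S[X_1,X_1] = ((0.5)·(0.5) + (1.5)·(1.5) + (4.5)·(4.5) + (-2.5)·(-2.5) + (-2.5)·(-2.5) + (-1.5)·(-1.5)) / 5 = 37.5/5 = 7.5
  S[X_1,X_2] = ((0.5)·(-2.3333) + (1.5)·(-0.3333) + (4.5)·(3.6667) + (-2.5)·(-0.3333) + (-2.5)·(-2.3333) + (-1.5)·(1.6667)) / 5 = 19/5 = 3.8
  S[X_2,X_2] = ((-2.3333)·(-2.3333) + (-0.3333)·(-0.3333) + (3.6667)·(3.6667) + (-0.3333)·(-0.3333) + (-2.3333)·(-2.3333) + (1.6667)·(1.6667)) / 5 = 27.3333/5 = 5.4667
  S = [[7.5, 3.8],
 [3.8, 5.4667]].

Step 3 — invert S. det(S) = 7.5·5.4667 - (3.8)² = 26.56.
  S^{-1} = (1/det) · [[d, -b], [-b, a]] = [[0.2058, -0.1431],
 [-0.1431, 0.2824]].

Step 4 — quadratic form (x̄ - mu_0)^T · S^{-1} · (x̄ - mu_0):
  S^{-1} · (x̄ - mu_0) = (0.0728, -0.5384),
  (x̄ - mu_0)^T · [...] = (-1.5)·(0.0728) + (-2.6667)·(-0.5384) = 1.3266.

Step 5 — scale by n: T² = 6 · 1.3266 = 7.9593.

T² ≈ 7.9593


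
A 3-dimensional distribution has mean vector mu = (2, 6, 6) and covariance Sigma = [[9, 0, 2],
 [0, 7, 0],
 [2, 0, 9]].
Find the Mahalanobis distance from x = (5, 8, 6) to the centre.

Step 1 — centre the observation: (x - mu) = (3, 2, 0).

Step 2 — invert Sigma (cofactor / det for 3×3, or solve directly):
  Sigma^{-1} = [[0.1169, 0, -0.026],
 [0, 0.1429, 0],
 [-0.026, 0, 0.1169]].

Step 3 — form the quadratic (x - mu)^T · Sigma^{-1} · (x - mu):
  Sigma^{-1} · (x - mu) = (0.3506, 0.2857, -0.0779).
  (x - mu)^T · [Sigma^{-1} · (x - mu)] = (3)·(0.3506) + (2)·(0.2857) + (0)·(-0.0779) = 1.6234.

Step 4 — take square root: d = √(1.6234) ≈ 1.2741.

d(x, mu) = √(1.6234) ≈ 1.2741


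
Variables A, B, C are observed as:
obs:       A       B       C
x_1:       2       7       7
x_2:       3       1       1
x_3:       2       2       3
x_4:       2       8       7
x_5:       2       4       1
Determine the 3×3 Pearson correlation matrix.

Step 1 — column means:
  mean(A) = (2 + 3 + 2 + 2 + 2) / 5 = 11/5 = 2.2
  mean(B) = (7 + 1 + 2 + 8 + 4) / 5 = 22/5 = 4.4
  mean(C) = (7 + 1 + 3 + 7 + 1) / 5 = 19/5 = 3.8

Step 2 — sample variances and covariances s[i,j] = (1/(n-1)) · Σ_k (x_{k,i} - mean_i) · (x_{k,j} - mean_j), with n-1 = 4:
  s[A,A] = ((-0.2)·(-0.2) + (0.8)·(0.8) + (-0.2)·(-0.2) + (-0.2)·(-0.2) + (-0.2)·(-0.2)) / 4 = 0.8/4 = 0.2
  s[A,B] = ((-0.2)·(2.6) + (0.8)·(-3.4) + (-0.2)·(-2.4) + (-0.2)·(3.6) + (-0.2)·(-0.4)) / 4 = -3.4/4 = -0.85
  s[A,C] = ((-0.2)·(3.2) + (0.8)·(-2.8) + (-0.2)·(-0.8) + (-0.2)·(3.2) + (-0.2)·(-2.8)) / 4 = -2.8/4 = -0.7
  s[B,B] = ((2.6)·(2.6) + (-3.4)·(-3.4) + (-2.4)·(-2.4) + (3.6)·(3.6) + (-0.4)·(-0.4)) / 4 = 37.2/4 = 9.3
  s[B,C] = ((2.6)·(3.2) + (-3.4)·(-2.8) + (-2.4)·(-0.8) + (3.6)·(3.2) + (-0.4)·(-2.8)) / 4 = 32.4/4 = 8.1
  s[C,C] = ((3.2)·(3.2) + (-2.8)·(-2.8) + (-0.8)·(-0.8) + (3.2)·(3.2) + (-2.8)·(-2.8)) / 4 = 36.8/4 = 9.2
  Sample standard deviations s_i = √(s[i,i]):
  s(A) = √(0.2) = 0.4472
  s(B) = √(9.3) = 3.0496
  s(C) = √(9.2) = 3.0332

Step 3 — r_{ij} = s_{ij} / (s_i · s_j):
  r[A,A] = 1 (diagonal).
  r[A,B] = -0.85 / (0.4472 · 3.0496) = -0.85 / 1.3638 = -0.6233
  r[A,C] = -0.7 / (0.4472 · 3.0332) = -0.7 / 1.3565 = -0.516
  r[B,B] = 1 (diagonal).
  r[B,C] = 8.1 / (3.0496 · 3.0332) = 8.1 / 9.2499 = 0.8757
  r[C,C] = 1 (diagonal).

R is symmetric with unit diagonal. Assembling:

R = [[1, -0.6233, -0.516],
 [-0.6233, 1, 0.8757],
 [-0.516, 0.8757, 1]]


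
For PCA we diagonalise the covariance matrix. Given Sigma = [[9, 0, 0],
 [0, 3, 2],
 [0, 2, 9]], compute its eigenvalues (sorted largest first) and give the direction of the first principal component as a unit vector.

Step 1 — characteristic polynomial p(λ) = det(λI - Sigma) = λ³ - tr·λ² + c_1·λ - det, where tr = trace, c_1 = sum of the principal 2×2 minors, det = det(Sigma):
  tr = 9 + 3 + 9 = 21,
  c_1 = (9·3 - (0)²) + (9·9 - (0)²) + (3·9 - (2)²) = 27 + 81 + 23 = 131,
  det = 9·(3·9 - (2)²) - (0)·((0)·9 - (2)·(0)) + (0)·((0)·(2) - 3·(0)) = 9·(23) - (0)·(0) + (0)·(0) = 207.
  So p(λ) = λ³ - 21λ² + 131λ - 207.
Step 2 — look for an integer root (rational root theorem: any rational root is an integer divisor of 207). Testing λ = 9:
  p(9) = 729 - 1701 + 1179 - 207 = 0  ✓
  Dividing out (λ - 9): p(λ) = (λ - 9)(λ² - 12λ + 23).
Step 3 — remaining eigenvalues from the quadratic λ² - 12λ + 23 = 0:
  Δ = 12² - 4·23 = 144 - 92 = 52,  λ = (12 ± √52)/2 = (12 ± 7.2111)/2 ≈ 9.6056 or 2.3944.
  Sorted: λ_1 = 9.6056,  λ_2 = 9,  λ_3 = 2.3944  (check: sum = 21 = tr ✓).

Step 4 — unit eigenvector for λ_1 ≈ 9.6056: v spans the null space of (Sigma - λ_1 I), whose rows are
  r_1 = (-0.6056, 0, 0),  r_2 = (0, -6.6056, 2),  r_3 = (0, 2, -0.6056).
  v is orthogonal to every row, so take v ∝ r_1 × r_2 = ((0)·(2) - (0)·(-6.6056), (0)·(0) - (-0.6056)·(2), (-0.6056)·(-6.6056) - (0)·(0)) ≈ (0, 1.2111, 4).
  Let u = (0, 1.2111, 4).
  ||u|| = √((0)² + (1.2111)² + (4)²) = √(17.4668) ≈ 4.1793,  v_1 = u/||u|| ≈ (0, 0.2898, 0.9571) (||v_1|| = 1).

λ_1 = 9.6056,  λ_2 = 9,  λ_3 = 2.3944;  v_1 ≈ (0, 0.2898, 0.9571)


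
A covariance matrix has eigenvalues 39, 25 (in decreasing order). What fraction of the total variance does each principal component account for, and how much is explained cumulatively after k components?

Step 1 — total variance = trace(Sigma) = Σ λ_i = 39 + 25 = 64.

Step 2 — fraction explained by component i = λ_i / Σ λ:
  PC1: 39/64 = 0.6094
  PC2: 25/64 = 0.3906

Step 3 — cumulative fraction after k components = (λ_1 + ... + λ_k) / Σ λ:
  k = 1: 39/64 = 0.6094
  k = 2: (39 + 25)/64 = 64/64 = 1

Summary (fraction, with percent):

explained: PC1 0.6094 (60.94%), PC2 0.3906 (39.06%);  cumulative: 0.6094, 1


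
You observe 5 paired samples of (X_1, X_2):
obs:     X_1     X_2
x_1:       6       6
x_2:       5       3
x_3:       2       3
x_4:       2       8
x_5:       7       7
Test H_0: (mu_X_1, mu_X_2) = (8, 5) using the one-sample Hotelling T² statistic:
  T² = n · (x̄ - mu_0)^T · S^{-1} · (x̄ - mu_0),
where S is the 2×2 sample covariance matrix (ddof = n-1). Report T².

Step 1 — sample mean vector:
  mean(X_1) = (6 + 5 + 2 + 2 + 7) / 5 = 22/5 = 4.4
  mean(X_2) = (6 + 3 + 3 + 8 + 7) / 5 = 27/5 = 5.4
  x̄ = (4.4, 5.4),  deviation x̄ - mu_0 = (4.4, 5.4) - (8, 5) = (-3.6, 0.4).

Step 2 — sample covariance matrix, S[i,j] = (1/(n-1)) · Σ_k (x_{k,i} - mean_i) · (x_{k,j} - mean_j), divisor n-1 = 4:
  S[X_1,X_1] = ((1.6)·(1.6) + (0.6)·(0.6) + (-2.4)·(-2.4) + (-2.4)·(-2.4) + (2.6)·(2.6)) / 4 = 21.2/4 = 5.3
  S[X_1,X_2] = ((1.6)·(0.6) + (0.6)·(-2.4) + (-2.4)·(-2.4) + (-2.4)·(2.6) + (2.6)·(1.6)) / 4 = 3.2/4 = 0.8
  S[X_2,X_2] = ((0.6)·(0.6) + (-2.4)·(-2.4) + (-2.4)·(-2.4) + (2.6)·(2.6) + (1.6)·(1.6)) / 4 = 21.2/4 = 5.3
  S = [[5.3, 0.8],
 [0.8, 5.3]].

Step 3 — invert S. det(S) = 5.3·5.3 - (0.8)² = 27.45.
  S^{-1} = (1/det) · [[d, -b], [-b, a]] = [[0.1931, -0.0291],
 [-0.0291, 0.1931]].

Step 4 — quadratic form (x̄ - mu_0)^T · S^{-1} · (x̄ - mu_0):
  S^{-1} · (x̄ - mu_0) = (-0.7067, 0.1821),
  (x̄ - mu_0)^T · [...] = (-3.6)·(-0.7067) + (0.4)·(0.1821) = 2.6171.

Step 5 — scale by n: T² = 5 · 2.6171 = 13.0856.

T² ≈ 13.0856


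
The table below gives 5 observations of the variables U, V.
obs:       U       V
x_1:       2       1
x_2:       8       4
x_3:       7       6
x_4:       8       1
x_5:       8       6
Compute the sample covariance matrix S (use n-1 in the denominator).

Step 1 — column means:
  mean(U) = (2 + 8 + 7 + 8 + 8) / 5 = 33/5 = 6.6
  mean(V) = (1 + 4 + 6 + 1 + 6) / 5 = 18/5 = 3.6

Step 2 — sample covariance S[i,j] = (1/(n-1)) · Σ_k (x_{k,i} - mean_i) · (x_{k,j} - mean_j), with n-1 = 4.
  S[U,U] = ((-4.6)·(-4.6) + (1.4)·(1.4) + (0.4)·(0.4) + (1.4)·(1.4) + (1.4)·(1.4)) / 4 = 27.2/4 = 6.8
  S[U,V] = ((-4.6)·(-2.6) + (1.4)·(0.4) + (0.4)·(2.4) + (1.4)·(-2.6) + (1.4)·(2.4)) / 4 = 13.2/4 = 3.3
  S[V,V] = ((-2.6)·(-2.6) + (0.4)·(0.4) + (2.4)·(2.4) + (-2.6)·(-2.6) + (2.4)·(2.4)) / 4 = 25.2/4 = 6.3

S is symmetric (S[j,i] = S[i,j]). Assembling:

S = [[6.8, 3.3],
 [3.3, 6.3]]


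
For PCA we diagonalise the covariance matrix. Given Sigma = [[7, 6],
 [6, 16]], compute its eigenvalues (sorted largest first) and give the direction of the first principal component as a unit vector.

Step 1 — characteristic polynomial of 2×2 Sigma:
  det(Sigma - λI) = λ² - trace · λ + det = 0.
  trace = 7 + 16 = 23, det = 7·16 - (6)² = 76.
Step 2 — discriminant:
  Δ = trace² - 4·det = 529 - 304 = 225.
Step 3 — eigenvalues:
  λ = (trace ± √Δ)/2 = (23 ± 15)/2,
  λ_1 = 19,  λ_2 = 4.

Step 4 — unit eigenvector for λ_1: solve (Sigma - λ_1 I)v = 0. First row:
  (7 - 19)·v_x + (6)·v_y = 0, i.e. (-12)·v_x + (6)·v_y = 0,
  so v ∝ (b, λ_1 - a) = (6, 12) = u.
  ||u|| = √((6)² + (12)²) = √(180) ≈ 13.4164,
  v_1 = u/||u|| ≈ (0.4472, 0.8944) (||v_1|| = 1).

λ_1 = 19,  λ_2 = 4;  v_1 ≈ (0.4472, 0.8944)


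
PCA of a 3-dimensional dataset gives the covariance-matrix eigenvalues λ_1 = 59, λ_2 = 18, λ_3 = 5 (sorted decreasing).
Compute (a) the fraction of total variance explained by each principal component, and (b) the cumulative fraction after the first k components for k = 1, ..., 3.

Step 1 — total variance = trace(Sigma) = Σ λ_i = 59 + 18 + 5 = 82.

Step 2 — fraction explained by component i = λ_i / Σ λ:
  PC1: 59/82 = 0.7195
  PC2: 18/82 = 0.2195
  PC3: 5/82 = 0.061

Step 3 — cumulative fraction after k components = (λ_1 + ... + λ_k) / Σ λ:
  k = 1: 59/82 = 0.7195
  k = 2: (59 + 18)/82 = 77/82 = 0.939
  k = 3: (59 + 18 + 5)/82 = 82/82 = 1

Summary (fraction, with percent):

explained: PC1 0.7195 (71.95%), PC2 0.2195 (21.95%), PC3 0.061 (6.1%);  cumulative: 0.7195, 0.939, 1


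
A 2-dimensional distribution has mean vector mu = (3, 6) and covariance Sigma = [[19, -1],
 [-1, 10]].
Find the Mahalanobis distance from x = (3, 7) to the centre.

Step 1 — centre the observation: (x - mu) = (0, 1).

Step 2 — invert Sigma. det(Sigma) = 19·10 - (-1)² = 189.
  Sigma^{-1} = (1/det) · [[d, -b], [-b, a]] = [[0.0529, 0.0053],
 [0.0053, 0.1005]].

Step 3 — form the quadratic (x - mu)^T · Sigma^{-1} · (x - mu):
  Sigma^{-1} · (x - mu) = (0.0053, 0.1005).
  (x - mu)^T · [Sigma^{-1} · (x - mu)] = (0)·(0.0053) + (1)·(0.1005) = 0.1005.

Step 4 — take square root: d = √(0.1005) ≈ 0.3171.

d(x, mu) = √(0.1005) ≈ 0.3171


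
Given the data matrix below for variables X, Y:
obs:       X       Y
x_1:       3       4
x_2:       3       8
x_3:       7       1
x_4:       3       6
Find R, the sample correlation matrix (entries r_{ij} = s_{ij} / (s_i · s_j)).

Step 1 — column means:
  mean(X) = (3 + 3 + 7 + 3) / 4 = 16/4 = 4
  mean(Y) = (4 + 8 + 1 + 6) / 4 = 19/4 = 4.75

Step 2 — sample variances and covariances s[i,j] = (1/(n-1)) · Σ_k (x_{k,i} - mean_i) · (x_{k,j} - mean_j), with n-1 = 3:
  s[X,X] = ((-1)·(-1) + (-1)·(-1) + (3)·(3) + (-1)·(-1)) / 3 = 12/3 = 4
  s[X,Y] = ((-1)·(-0.75) + (-1)·(3.25) + (3)·(-3.75) + (-1)·(1.25)) / 3 = -15/3 = -5
  s[Y,Y] = ((-0.75)·(-0.75) + (3.25)·(3.25) + (-3.75)·(-3.75) + (1.25)·(1.25)) / 3 = 26.75/3 = 8.9167
  Sample standard deviations s_i = √(s[i,i]):
  s(X) = √(4) = 2
  s(Y) = √(8.9167) = 2.9861

Step 3 — r_{ij} = s_{ij} / (s_i · s_j):
  r[X,X] = 1 (diagonal).
  r[X,Y] = -5 / (2 · 2.9861) = -5 / 5.9722 = -0.8372
  r[Y,Y] = 1 (diagonal).

R is symmetric with unit diagonal. Assembling:

R = [[1, -0.8372],
 [-0.8372, 1]]


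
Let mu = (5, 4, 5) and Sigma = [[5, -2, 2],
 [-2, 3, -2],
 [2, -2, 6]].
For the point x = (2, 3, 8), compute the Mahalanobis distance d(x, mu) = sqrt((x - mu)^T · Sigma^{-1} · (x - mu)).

Step 1 — centre the observation: (x - mu) = (-3, -1, 3).

Step 2 — invert Sigma (cofactor / det for 3×3, or solve directly):
  Sigma^{-1} = [[0.28, 0.16, -0.04],
 [0.16, 0.52, 0.12],
 [-0.04, 0.12, 0.22]].

Step 3 — form the quadratic (x - mu)^T · Sigma^{-1} · (x - mu):
  Sigma^{-1} · (x - mu) = (-1.12, -0.64, 0.66).
  (x - mu)^T · [Sigma^{-1} · (x - mu)] = (-3)·(-1.12) + (-1)·(-0.64) + (3)·(0.66) = 5.98.

Step 4 — take square root: d = √(5.98) ≈ 2.4454.

d(x, mu) = √(5.98) ≈ 2.4454


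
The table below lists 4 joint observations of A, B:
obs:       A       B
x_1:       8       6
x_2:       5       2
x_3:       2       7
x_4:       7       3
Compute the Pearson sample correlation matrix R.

Step 1 — column means:
  mean(A) = (8 + 5 + 2 + 7) / 4 = 22/4 = 5.5
  mean(B) = (6 + 2 + 7 + 3) / 4 = 18/4 = 4.5

Step 2 — sample variances and covariances s[i,j] = (1/(n-1)) · Σ_k (x_{k,i} - mean_i) · (x_{k,j} - mean_j), with n-1 = 3:
  s[A,A] = ((2.5)·(2.5) + (-0.5)·(-0.5) + (-3.5)·(-3.5) + (1.5)·(1.5)) / 3 = 21/3 = 7
  s[A,B] = ((2.5)·(1.5) + (-0.5)·(-2.5) + (-3.5)·(2.5) + (1.5)·(-1.5)) / 3 = -6/3 = -2
  s[B,B] = ((1.5)·(1.5) + (-2.5)·(-2.5) + (2.5)·(2.5) + (-1.5)·(-1.5)) / 3 = 17/3 = 5.6667
  Sample standard deviations s_i = √(s[i,i]):
  s(A) = √(7) = 2.6458
  s(B) = √(5.6667) = 2.3805

Step 3 — r_{ij} = s_{ij} / (s_i · s_j):
  r[A,A] = 1 (diagonal).
  r[A,B] = -2 / (2.6458 · 2.3805) = -2 / 6.2981 = -0.3176
  r[B,B] = 1 (diagonal).

R is symmetric with unit diagonal. Assembling:

R = [[1, -0.3176],
 [-0.3176, 1]]


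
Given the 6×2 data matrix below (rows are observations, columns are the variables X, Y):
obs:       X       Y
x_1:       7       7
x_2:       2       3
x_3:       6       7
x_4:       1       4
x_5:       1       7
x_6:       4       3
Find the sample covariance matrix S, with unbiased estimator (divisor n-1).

Step 1 — column means:
  mean(X) = (7 + 2 + 6 + 1 + 1 + 4) / 6 = 21/6 = 3.5
  mean(Y) = (7 + 3 + 7 + 4 + 7 + 3) / 6 = 31/6 = 5.1667

Step 2 — sample covariance S[i,j] = (1/(n-1)) · Σ_k (x_{k,i} - mean_i) · (x_{k,j} - mean_j), with n-1 = 5.
  S[X,X] = ((3.5)·(3.5) + (-1.5)·(-1.5) + (2.5)·(2.5) + (-2.5)·(-2.5) + (-2.5)·(-2.5) + (0.5)·(0.5)) / 5 = 33.5/5 = 6.7
  S[X,Y] = ((3.5)·(1.8333) + (-1.5)·(-2.1667) + (2.5)·(1.8333) + (-2.5)·(-1.1667) + (-2.5)·(1.8333) + (0.5)·(-2.1667)) / 5 = 11.5/5 = 2.3
  S[Y,Y] = ((1.8333)·(1.8333) + (-2.1667)·(-2.1667) + (1.8333)·(1.8333) + (-1.1667)·(-1.1667) + (1.8333)·(1.8333) + (-2.1667)·(-2.1667)) / 5 = 20.8333/5 = 4.1667

S is symmetric (S[j,i] = S[i,j]). Assembling:

S = [[6.7, 2.3],
 [2.3, 4.1667]]


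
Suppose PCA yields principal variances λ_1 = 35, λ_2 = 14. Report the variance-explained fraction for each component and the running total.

Step 1 — total variance = trace(Sigma) = Σ λ_i = 35 + 14 = 49.

Step 2 — fraction explained by component i = λ_i / Σ λ:
  PC1: 35/49 = 0.7143
  PC2: 14/49 = 0.2857

Step 3 — cumulative fraction after k components = (λ_1 + ... + λ_k) / Σ λ:
  k = 1: 35/49 = 0.7143
  k = 2: (35 + 14)/49 = 49/49 = 1

Summary (fraction, with percent):

explained: PC1 0.7143 (71.43%), PC2 0.2857 (28.57%);  cumulative: 0.7143, 1


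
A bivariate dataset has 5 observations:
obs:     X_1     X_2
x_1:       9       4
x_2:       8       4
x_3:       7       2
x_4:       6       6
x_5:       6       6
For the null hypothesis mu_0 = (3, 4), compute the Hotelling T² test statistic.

Step 1 — sample mean vector:
  mean(X_1) = (9 + 8 + 7 + 6 + 6) / 5 = 36/5 = 7.2
  mean(X_2) = (4 + 4 + 2 + 6 + 6) / 5 = 22/5 = 4.4
  x̄ = (7.2, 4.4),  deviation x̄ - mu_0 = (7.2, 4.4) - (3, 4) = (4.2, 0.4).

Step 2 — sample covariance matrix, S[i,j] = (1/(n-1)) · Σ_k (x_{k,i} - mean_i) · (x_{k,j} - mean_j), divisor n-1 = 4:
  S[X_1,X_1] = ((1.8)·(1.8) + (0.8)·(0.8) + (-0.2)·(-0.2) + (-1.2)·(-1.2) + (-1.2)·(-1.2)) / 4 = 6.8/4 = 1.7
  S[X_1,X_2] = ((1.8)·(-0.4) + (0.8)·(-0.4) + (-0.2)·(-2.4) + (-1.2)·(1.6) + (-1.2)·(1.6)) / 4 = -4.4/4 = -1.1
  S[X_2,X_2] = ((-0.4)·(-0.4) + (-0.4)·(-0.4) + (-2.4)·(-2.4) + (1.6)·(1.6) + (1.6)·(1.6)) / 4 = 11.2/4 = 2.8
  S = [[1.7, -1.1],
 [-1.1, 2.8]].

Step 3 — invert S. det(S) = 1.7·2.8 - (-1.1)² = 3.55.
  S^{-1} = (1/det) · [[d, -b], [-b, a]] = [[0.7887, 0.3099],
 [0.3099, 0.4789]].

Step 4 — quadratic form (x̄ - mu_0)^T · S^{-1} · (x̄ - mu_0):
  S^{-1} · (x̄ - mu_0) = (3.4366, 1.493),
  (x̄ - mu_0)^T · [...] = (4.2)·(3.4366) + (0.4)·(1.493) = 15.031.

Step 5 — scale by n: T² = 5 · 15.031 = 75.1549.

T² ≈ 75.1549


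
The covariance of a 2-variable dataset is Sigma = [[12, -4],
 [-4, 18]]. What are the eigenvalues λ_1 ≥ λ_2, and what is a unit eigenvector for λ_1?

Step 1 — characteristic polynomial of 2×2 Sigma:
  det(Sigma - λI) = λ² - trace · λ + det = 0.
  trace = 12 + 18 = 30, det = 12·18 - (-4)² = 200.
Step 2 — discriminant:
  Δ = trace² - 4·det = 900 - 800 = 100.
Step 3 — eigenvalues:
  λ = (trace ± √Δ)/2 = (30 ± 10)/2,
  λ_1 = 20,  λ_2 = 10.

Step 4 — unit eigenvector for λ_1: solve (Sigma - λ_1 I)v = 0. First row:
  (12 - 20)·v_x + (-4)·v_y = 0, i.e. (-8)·v_x + (-4)·v_y = 0,
  so v ∝ (b, λ_1 - a) = (-4, 8); multiply by -1 so the first entry is positive: u = (4, -8).
  ||u|| = √((4)² + (-8)²) = √(80) ≈ 8.9443,
  v_1 = u/||u|| ≈ (0.4472, -0.8944) (||v_1|| = 1).

λ_1 = 20,  λ_2 = 10;  v_1 ≈ (0.4472, -0.8944)


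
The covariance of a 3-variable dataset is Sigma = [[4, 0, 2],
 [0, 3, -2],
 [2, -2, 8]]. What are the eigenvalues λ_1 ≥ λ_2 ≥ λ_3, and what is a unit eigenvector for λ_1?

Step 1 — characteristic polynomial p(λ) = det(λI - Sigma) = λ³ - tr·λ² + c_1·λ - det, where tr = trace, c_1 = sum of the principal 2×2 minors, det = det(Sigma):
  tr = 4 + 3 + 8 = 15,
  c_1 = (4·3 - (0)²) + (4·8 - (2)²) + (3·8 - (-2)²) = 12 + 28 + 20 = 60,
  det = 4·(3·8 - (-2)²) - (0)·((0)·8 - (-2)·(2)) + (2)·((0)·(-2) - 3·(2)) = 4·(20) - (0)·(4) + (2)·(-6) = 68.
  So p(λ) = λ³ - 15λ² + 60λ - 68.
Step 2 — look for an integer root (rational root theorem: any rational root is an integer divisor of 68). Testing λ = 2:
  p(2) = 8 - 60 + 120 - 68 = 0  ✓
  Dividing out (λ - 2): p(λ) = (λ - 2)(λ² - 13λ + 34).
Step 3 — remaining eigenvalues from the quadratic λ² - 13λ + 34 = 0:
  Δ = 13² - 4·34 = 169 - 136 = 33,  λ = (13 ± √33)/2 = (13 ± 5.7446)/2 ≈ 9.3723 or 3.6277.
  Sorted: λ_1 = 9.3723,  λ_2 = 3.6277,  λ_3 = 2  (check: sum = 15 = tr ✓).

Step 4 — unit eigenvector for λ_1 ≈ 9.3723: v spans the null space of (Sigma - λ_1 I), whose rows are
  r_1 = (-5.3723, 0, 2),  r_2 = (0, -6.3723, -2),  r_3 = (2, -2, -1.3723).
  v is orthogonal to every row, so take v ∝ r_1 × r_2 = ((0)·(-2) - (2)·(-6.3723), (2)·(0) - (-5.3723)·(-2), (-5.3723)·(-6.3723) - (0)·(0)) ≈ (12.7446, -10.7446, 34.2337).
  Let u = (12.7446, -10.7446, 34.2337).
  ||u|| = √((12.7446)² + (-10.7446)² + (34.2337)²) = √(1449.8149) ≈ 38.0764,  v_1 = u/||u|| ≈ (0.3347, -0.2822, 0.8991) (||v_1|| = 1).

λ_1 = 9.3723,  λ_2 = 3.6277,  λ_3 = 2;  v_1 ≈ (0.3347, -0.2822, 0.8991)


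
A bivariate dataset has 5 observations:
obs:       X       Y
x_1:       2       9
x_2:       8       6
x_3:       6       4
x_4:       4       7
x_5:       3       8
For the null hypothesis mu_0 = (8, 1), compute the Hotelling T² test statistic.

Step 1 — sample mean vector:
  mean(X) = (2 + 8 + 6 + 4 + 3) / 5 = 23/5 = 4.6
  mean(Y) = (9 + 6 + 4 + 7 + 8) / 5 = 34/5 = 6.8
  x̄ = (4.6, 6.8),  deviation x̄ - mu_0 = (4.6, 6.8) - (8, 1) = (-3.4, 5.8).

Step 2 — sample covariance matrix, S[i,j] = (1/(n-1)) · Σ_k (x_{k,i} - mean_i) · (x_{k,j} - mean_j), divisor n-1 = 4:
  S[X,X] = ((-2.6)·(-2.6) + (3.4)·(3.4) + (1.4)·(1.4) + (-0.6)·(-0.6) + (-1.6)·(-1.6)) / 4 = 23.2/4 = 5.8
  S[X,Y] = ((-2.6)·(2.2) + (3.4)·(-0.8) + (1.4)·(-2.8) + (-0.6)·(0.2) + (-1.6)·(1.2)) / 4 = -14.4/4 = -3.6
  S[Y,Y] = ((2.2)·(2.2) + (-0.8)·(-0.8) + (-2.8)·(-2.8) + (0.2)·(0.2) + (1.2)·(1.2)) / 4 = 14.8/4 = 3.7
  S = [[5.8, -3.6],
 [-3.6, 3.7]].

Step 3 — invert S. det(S) = 5.8·3.7 - (-3.6)² = 8.5.
  S^{-1} = (1/det) · [[d, -b], [-b, a]] = [[0.4353, 0.4235],
 [0.4235, 0.6824]].

Step 4 — quadratic form (x̄ - mu_0)^T · S^{-1} · (x̄ - mu_0):
  S^{-1} · (x̄ - mu_0) = (0.9765, 2.5176),
  (x̄ - mu_0)^T · [...] = (-3.4)·(0.9765) + (5.8)·(2.5176) = 11.2824.

Step 5 — scale by n: T² = 5 · 11.2824 = 56.4118.

T² ≈ 56.4118


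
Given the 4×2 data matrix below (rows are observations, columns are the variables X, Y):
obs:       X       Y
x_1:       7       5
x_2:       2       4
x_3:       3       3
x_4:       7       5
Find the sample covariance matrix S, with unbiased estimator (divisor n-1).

Step 1 — column means:
  mean(X) = (7 + 2 + 3 + 7) / 4 = 19/4 = 4.75
  mean(Y) = (5 + 4 + 3 + 5) / 4 = 17/4 = 4.25

Step 2 — sample covariance S[i,j] = (1/(n-1)) · Σ_k (x_{k,i} - mean_i) · (x_{k,j} - mean_j), with n-1 = 3.
  S[X,X] = ((2.25)·(2.25) + (-2.75)·(-2.75) + (-1.75)·(-1.75) + (2.25)·(2.25)) / 3 = 20.75/3 = 6.9167
  S[X,Y] = ((2.25)·(0.75) + (-2.75)·(-0.25) + (-1.75)·(-1.25) + (2.25)·(0.75)) / 3 = 6.25/3 = 2.0833
  S[Y,Y] = ((0.75)·(0.75) + (-0.25)·(-0.25) + (-1.25)·(-1.25) + (0.75)·(0.75)) / 3 = 2.75/3 = 0.9167

S is symmetric (S[j,i] = S[i,j]). Assembling:

S = [[6.9167, 2.0833],
 [2.0833, 0.9167]]


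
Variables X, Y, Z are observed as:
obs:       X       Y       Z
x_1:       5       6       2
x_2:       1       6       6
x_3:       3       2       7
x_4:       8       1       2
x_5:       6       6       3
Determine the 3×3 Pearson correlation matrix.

Step 1 — column means:
  mean(X) = (5 + 1 + 3 + 8 + 6) / 5 = 23/5 = 4.6
  mean(Y) = (6 + 6 + 2 + 1 + 6) / 5 = 21/5 = 4.2
  mean(Z) = (2 + 6 + 7 + 2 + 3) / 5 = 20/5 = 4

Step 2 — sample variances and covariances s[i,j] = (1/(n-1)) · Σ_k (x_{k,i} - mean_i) · (x_{k,j} - mean_j), with n-1 = 4:
  s[X,X] = ((0.4)·(0.4) + (-3.6)·(-3.6) + (-1.6)·(-1.6) + (3.4)·(3.4) + (1.4)·(1.4)) / 4 = 29.2/4 = 7.3
  s[X,Y] = ((0.4)·(1.8) + (-3.6)·(1.8) + (-1.6)·(-2.2) + (3.4)·(-3.2) + (1.4)·(1.8)) / 4 = -10.6/4 = -2.65
  s[X,Z] = ((0.4)·(-2) + (-3.6)·(2) + (-1.6)·(3) + (3.4)·(-2) + (1.4)·(-1)) / 4 = -21/4 = -5.25
  s[Y,Y] = ((1.8)·(1.8) + (1.8)·(1.8) + (-2.2)·(-2.2) + (-3.2)·(-3.2) + (1.8)·(1.8)) / 4 = 24.8/4 = 6.2
  s[Y,Z] = ((1.8)·(-2) + (1.8)·(2) + (-2.2)·(3) + (-3.2)·(-2) + (1.8)·(-1)) / 4 = -2/4 = -0.5
  s[Z,Z] = ((-2)·(-2) + (2)·(2) + (3)·(3) + (-2)·(-2) + (-1)·(-1)) / 4 = 22/4 = 5.5
  Sample standard deviations s_i = √(s[i,i]):
  s(X) = √(7.3) = 2.7019
  s(Y) = √(6.2) = 2.49
  s(Z) = √(5.5) = 2.3452

Step 3 — r_{ij} = s_{ij} / (s_i · s_j):
  r[X,X] = 1 (diagonal).
  r[X,Y] = -2.65 / (2.7019 · 2.49) = -2.65 / 6.7276 = -0.3939
  r[X,Z] = -5.25 / (2.7019 · 2.3452) = -5.25 / 6.3364 = -0.8285
  r[Y,Y] = 1 (diagonal).
  r[Y,Z] = -0.5 / (2.49 · 2.3452) = -0.5 / 5.8395 = -0.0856
  r[Z,Z] = 1 (diagonal).

R is symmetric with unit diagonal. Assembling:

R = [[1, -0.3939, -0.8285],
 [-0.3939, 1, -0.0856],
 [-0.8285, -0.0856, 1]]


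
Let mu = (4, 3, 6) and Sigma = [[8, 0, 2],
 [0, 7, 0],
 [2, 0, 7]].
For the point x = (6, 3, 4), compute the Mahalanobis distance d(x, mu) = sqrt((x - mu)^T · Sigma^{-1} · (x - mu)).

Step 1 — centre the observation: (x - mu) = (2, 0, -2).

Step 2 — invert Sigma (cofactor / det for 3×3, or solve directly):
  Sigma^{-1} = [[0.1346, 0, -0.0385],
 [0, 0.1429, 0],
 [-0.0385, 0, 0.1538]].

Step 3 — form the quadratic (x - mu)^T · Sigma^{-1} · (x - mu):
  Sigma^{-1} · (x - mu) = (0.3462, 0, -0.3846).
  (x - mu)^T · [Sigma^{-1} · (x - mu)] = (2)·(0.3462) + (0)·(0) + (-2)·(-0.3846) = 1.4615.

Step 4 — take square root: d = √(1.4615) ≈ 1.2089.

d(x, mu) = √(1.4615) ≈ 1.2089


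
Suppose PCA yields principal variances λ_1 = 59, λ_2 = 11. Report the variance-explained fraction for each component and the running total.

Step 1 — total variance = trace(Sigma) = Σ λ_i = 59 + 11 = 70.

Step 2 — fraction explained by component i = λ_i / Σ λ:
  PC1: 59/70 = 0.8429
  PC2: 11/70 = 0.1571

Step 3 — cumulative fraction after k components = (λ_1 + ... + λ_k) / Σ λ:
  k = 1: 59/70 = 0.8429
  k = 2: (59 + 11)/70 = 70/70 = 1

Summary (fraction, with percent):

explained: PC1 0.8429 (84.29%), PC2 0.1571 (15.71%);  cumulative: 0.8429, 1


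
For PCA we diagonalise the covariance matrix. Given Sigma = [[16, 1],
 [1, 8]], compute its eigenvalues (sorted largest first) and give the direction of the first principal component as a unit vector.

Step 1 — characteristic polynomial of 2×2 Sigma:
  det(Sigma - λI) = λ² - trace · λ + det = 0.
  trace = 16 + 8 = 24, det = 16·8 - (1)² = 127.
Step 2 — discriminant:
  Δ = trace² - 4·det = 576 - 508 = 68.
Step 3 — eigenvalues:
  λ = (trace ± √Δ)/2 = (24 ± 8.2462)/2,
  λ_1 = 16.1231,  λ_2 = 7.8769.

Step 4 — unit eigenvector for λ_1: solve (Sigma - λ_1 I)v = 0. First row:
  (16 - 16.1231)·v_x + (1)·v_y = 0, i.e. (-0.1231)·v_x + (1)·v_y = 0,
  so v ∝ (b, λ_1 - a) = (1, 0.1231) = u.
  ||u|| = √((1)² + (0.1231)²) = √(1.0152) ≈ 1.0075,
  v_1 = u/||u|| ≈ (0.9925, 0.1222) (||v_1|| = 1).

λ_1 = 16.1231,  λ_2 = 7.8769;  v_1 ≈ (0.9925, 0.1222)


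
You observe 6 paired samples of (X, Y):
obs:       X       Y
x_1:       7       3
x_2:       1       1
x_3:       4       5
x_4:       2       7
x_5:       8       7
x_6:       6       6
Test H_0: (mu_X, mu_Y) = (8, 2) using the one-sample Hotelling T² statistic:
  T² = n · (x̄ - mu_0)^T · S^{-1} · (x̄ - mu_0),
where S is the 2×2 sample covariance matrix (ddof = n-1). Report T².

Step 1 — sample mean vector:
  mean(X) = (7 + 1 + 4 + 2 + 8 + 6) / 6 = 28/6 = 4.6667
  mean(Y) = (3 + 1 + 5 + 7 + 7 + 6) / 6 = 29/6 = 4.8333
  x̄ = (4.6667, 4.8333),  deviation x̄ - mu_0 = (4.6667, 4.8333) - (8, 2) = (-3.3333, 2.8333).

Step 2 — sample covariance matrix, S[i,j] = (1/(n-1)) · Σ_k (x_{k,i} - mean_i) · (x_{k,j} - mean_j), divisor n-1 = 5:
  S[X,X] = ((2.3333)·(2.3333) + (-3.6667)·(-3.6667) + (-0.6667)·(-0.6667) + (-2.6667)·(-2.6667) + (3.3333)·(3.3333) + (1.3333)·(1.3333)) / 5 = 39.3333/5 = 7.8667
  S[X,Y] = ((2.3333)·(-1.8333) + (-3.6667)·(-3.8333) + (-0.6667)·(0.1667) + (-2.6667)·(2.1667) + (3.3333)·(2.1667) + (1.3333)·(1.1667)) / 5 = 12.6667/5 = 2.5333
  S[Y,Y] = ((-1.8333)·(-1.8333) + (-3.8333)·(-3.8333) + (0.1667)·(0.1667) + (2.1667)·(2.1667) + (2.1667)·(2.1667) + (1.1667)·(1.1667)) / 5 = 28.8333/5 = 5.7667
  S = [[7.8667, 2.5333],
 [2.5333, 5.7667]].

Step 3 — invert S. det(S) = 7.8667·5.7667 - (2.5333)² = 38.9467.
  S^{-1} = (1/det) · [[d, -b], [-b, a]] = [[0.1481, -0.065],
 [-0.065, 0.202]].

Step 4 — quadratic form (x̄ - mu_0)^T · S^{-1} · (x̄ - mu_0):
  S^{-1} · (x̄ - mu_0) = (-0.6779, 0.7891),
  (x̄ - mu_0)^T · [...] = (-3.3333)·(-0.6779) + (2.8333)·(0.7891) = 4.4953.

Step 5 — scale by n: T² = 6 · 4.4953 = 26.9719.

T² ≈ 26.9719


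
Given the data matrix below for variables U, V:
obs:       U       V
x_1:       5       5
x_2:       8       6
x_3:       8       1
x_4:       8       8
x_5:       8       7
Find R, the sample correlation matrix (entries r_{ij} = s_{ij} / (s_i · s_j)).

Step 1 — column means:
  mean(U) = (5 + 8 + 8 + 8 + 8) / 5 = 37/5 = 7.4
  mean(V) = (5 + 6 + 1 + 8 + 7) / 5 = 27/5 = 5.4

Step 2 — sample variances and covariances s[i,j] = (1/(n-1)) · Σ_k (x_{k,i} - mean_i) · (x_{k,j} - mean_j), with n-1 = 4:
  s[U,U] = ((-2.4)·(-2.4) + (0.6)·(0.6) + (0.6)·(0.6) + (0.6)·(0.6) + (0.6)·(0.6)) / 4 = 7.2/4 = 1.8
  s[U,V] = ((-2.4)·(-0.4) + (0.6)·(0.6) + (0.6)·(-4.4) + (0.6)·(2.6) + (0.6)·(1.6)) / 4 = 1.2/4 = 0.3
  s[V,V] = ((-0.4)·(-0.4) + (0.6)·(0.6) + (-4.4)·(-4.4) + (2.6)·(2.6) + (1.6)·(1.6)) / 4 = 29.2/4 = 7.3
  Sample standard deviations s_i = √(s[i,i]):
  s(U) = √(1.8) = 1.3416
  s(V) = √(7.3) = 2.7019

Step 3 — r_{ij} = s_{ij} / (s_i · s_j):
  r[U,U] = 1 (diagonal).
  r[U,V] = 0.3 / (1.3416 · 2.7019) = 0.3 / 3.6249 = 0.0828
  r[V,V] = 1 (diagonal).

R is symmetric with unit diagonal. Assembling:

R = [[1, 0.0828],
 [0.0828, 1]]


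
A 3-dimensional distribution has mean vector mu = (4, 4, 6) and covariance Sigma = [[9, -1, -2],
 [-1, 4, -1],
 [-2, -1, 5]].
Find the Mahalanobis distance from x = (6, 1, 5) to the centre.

Step 1 — centre the observation: (x - mu) = (2, -3, -1).

Step 2 — invert Sigma (cofactor / det for 3×3, or solve directly):
  Sigma^{-1} = [[0.1301, 0.0479, 0.0616],
 [0.0479, 0.2808, 0.0753],
 [0.0616, 0.0753, 0.2397]].

Step 3 — form the quadratic (x - mu)^T · Sigma^{-1} · (x - mu):
  Sigma^{-1} · (x - mu) = (0.0548, -0.8219, -0.3425).
  (x - mu)^T · [Sigma^{-1} · (x - mu)] = (2)·(0.0548) + (-3)·(-0.8219) + (-1)·(-0.3425) = 2.9178.

Step 4 — take square root: d = √(2.9178) ≈ 1.7082.

d(x, mu) = √(2.9178) ≈ 1.7082


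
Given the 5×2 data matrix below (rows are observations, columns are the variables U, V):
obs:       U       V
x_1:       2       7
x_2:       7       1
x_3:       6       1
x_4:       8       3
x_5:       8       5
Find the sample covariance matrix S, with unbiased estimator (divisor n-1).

Step 1 — column means:
  mean(U) = (2 + 7 + 6 + 8 + 8) / 5 = 31/5 = 6.2
  mean(V) = (7 + 1 + 1 + 3 + 5) / 5 = 17/5 = 3.4

Step 2 — sample covariance S[i,j] = (1/(n-1)) · Σ_k (x_{k,i} - mean_i) · (x_{k,j} - mean_j), with n-1 = 4.
  S[U,U] = ((-4.2)·(-4.2) + (0.8)·(0.8) + (-0.2)·(-0.2) + (1.8)·(1.8) + (1.8)·(1.8)) / 4 = 24.8/4 = 6.2
  S[U,V] = ((-4.2)·(3.6) + (0.8)·(-2.4) + (-0.2)·(-2.4) + (1.8)·(-0.4) + (1.8)·(1.6)) / 4 = -14.4/4 = -3.6
  S[V,V] = ((3.6)·(3.6) + (-2.4)·(-2.4) + (-2.4)·(-2.4) + (-0.4)·(-0.4) + (1.6)·(1.6)) / 4 = 27.2/4 = 6.8

S is symmetric (S[j,i] = S[i,j]). Assembling:

S = [[6.2, -3.6],
 [-3.6, 6.8]]


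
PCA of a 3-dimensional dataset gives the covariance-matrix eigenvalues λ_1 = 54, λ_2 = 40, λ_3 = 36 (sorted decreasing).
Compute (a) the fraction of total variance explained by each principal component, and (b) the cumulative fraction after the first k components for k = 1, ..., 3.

Step 1 — total variance = trace(Sigma) = Σ λ_i = 54 + 40 + 36 = 130.

Step 2 — fraction explained by component i = λ_i / Σ λ:
  PC1: 54/130 = 0.4154
  PC2: 40/130 = 0.3077
  PC3: 36/130 = 0.2769

Step 3 — cumulative fraction after k components = (λ_1 + ... + λ_k) / Σ λ:
  k = 1: 54/130 = 0.4154
  k = 2: (54 + 40)/130 = 94/130 = 0.7231
  k = 3: (54 + 40 + 36)/130 = 130/130 = 1

Summary (fraction, with percent):

explained: PC1 0.4154 (41.54%), PC2 0.3077 (30.77%), PC3 0.2769 (27.69%);  cumulative: 0.4154, 0.7231, 1


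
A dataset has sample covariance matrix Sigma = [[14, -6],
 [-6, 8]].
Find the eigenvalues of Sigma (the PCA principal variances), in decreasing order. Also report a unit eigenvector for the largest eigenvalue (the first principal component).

Step 1 — characteristic polynomial of 2×2 Sigma:
  det(Sigma - λI) = λ² - trace · λ + det = 0.
  trace = 14 + 8 = 22, det = 14·8 - (-6)² = 76.
Step 2 — discriminant:
  Δ = trace² - 4·det = 484 - 304 = 180.
Step 3 — eigenvalues:
  λ = (trace ± √Δ)/2 = (22 ± 13.4164)/2,
  λ_1 = 17.7082,  λ_2 = 4.2918.

Step 4 — unit eigenvector for λ_1: solve (Sigma - λ_1 I)v = 0. First row:
  (14 - 17.7082)·v_x + (-6)·v_y = 0, i.e. (-3.7082)·v_x + (-6)·v_y = 0,
  so v ∝ (b, λ_1 - a) = (-6, 3.7082); multiply by -1 so the first entry is positive: u = (6, -3.7082).
  ||u|| = √((6)² + (-3.7082)²) = √(49.7508) ≈ 7.0534,
  v_1 = u/||u|| ≈ (0.8507, -0.5257) (||v_1|| = 1).

λ_1 = 17.7082,  λ_2 = 4.2918;  v_1 ≈ (0.8507, -0.5257)


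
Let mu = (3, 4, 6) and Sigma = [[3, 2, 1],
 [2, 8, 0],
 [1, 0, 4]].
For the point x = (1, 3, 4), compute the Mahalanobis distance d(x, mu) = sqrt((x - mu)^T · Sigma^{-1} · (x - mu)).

Step 1 — centre the observation: (x - mu) = (-2, -1, -2).

Step 2 — invert Sigma (cofactor / det for 3×3, or solve directly):
  Sigma^{-1} = [[0.4444, -0.1111, -0.1111],
 [-0.1111, 0.1528, 0.0278],
 [-0.1111, 0.0278, 0.2778]].

Step 3 — form the quadratic (x - mu)^T · Sigma^{-1} · (x - mu):
  Sigma^{-1} · (x - mu) = (-0.5556, 0.0139, -0.3611).
  (x - mu)^T · [Sigma^{-1} · (x - mu)] = (-2)·(-0.5556) + (-1)·(0.0139) + (-2)·(-0.3611) = 1.8194.

Step 4 — take square root: d = √(1.8194) ≈ 1.3489.

d(x, mu) = √(1.8194) ≈ 1.3489


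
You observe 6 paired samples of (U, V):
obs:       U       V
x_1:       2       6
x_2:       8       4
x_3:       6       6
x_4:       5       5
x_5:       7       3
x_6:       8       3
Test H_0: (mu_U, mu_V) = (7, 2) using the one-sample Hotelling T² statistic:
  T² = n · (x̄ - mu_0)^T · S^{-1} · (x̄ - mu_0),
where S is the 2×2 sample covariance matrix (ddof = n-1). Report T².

Step 1 — sample mean vector:
  mean(U) = (2 + 8 + 6 + 5 + 7 + 8) / 6 = 36/6 = 6
  mean(V) = (6 + 4 + 6 + 5 + 3 + 3) / 6 = 27/6 = 4.5
  x̄ = (6, 4.5),  deviation x̄ - mu_0 = (6, 4.5) - (7, 2) = (-1, 2.5).

Step 2 — sample covariance matrix, S[i,j] = (1/(n-1)) · Σ_k (x_{k,i} - mean_i) · (x_{k,j} - mean_j), divisor n-1 = 5:
  S[U,U] = ((-4)·(-4) + (2)·(2) + (0)·(0) + (-1)·(-1) + (1)·(1) + (2)·(2)) / 5 = 26/5 = 5.2
  S[U,V] = ((-4)·(1.5) + (2)·(-0.5) + (0)·(1.5) + (-1)·(0.5) + (1)·(-1.5) + (2)·(-1.5)) / 5 = -12/5 = -2.4
  S[V,V] = ((1.5)·(1.5) + (-0.5)·(-0.5) + (1.5)·(1.5) + (0.5)·(0.5) + (-1.5)·(-1.5) + (-1.5)·(-1.5)) / 5 = 9.5/5 = 1.9
  S = [[5.2, -2.4],
 [-2.4, 1.9]].

Step 3 — invert S. det(S) = 5.2·1.9 - (-2.4)² = 4.12.
  S^{-1} = (1/det) · [[d, -b], [-b, a]] = [[0.4612, 0.5825],
 [0.5825, 1.2621]].

Step 4 — quadratic form (x̄ - mu_0)^T · S^{-1} · (x̄ - mu_0):
  S^{-1} · (x̄ - mu_0) = (0.9951, 2.5728),
  (x̄ - mu_0)^T · [...] = (-1)·(0.9951) + (2.5)·(2.5728) = 5.4369.

Step 5 — scale by n: T² = 6 · 5.4369 = 32.6214.

T² ≈ 32.6214


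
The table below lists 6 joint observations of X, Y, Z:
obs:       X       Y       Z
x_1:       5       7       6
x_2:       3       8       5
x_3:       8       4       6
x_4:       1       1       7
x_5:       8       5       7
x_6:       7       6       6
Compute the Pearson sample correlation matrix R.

Step 1 — column means:
  mean(X) = (5 + 3 + 8 + 1 + 8 + 7) / 6 = 32/6 = 5.3333
  mean(Y) = (7 + 8 + 4 + 1 + 5 + 6) / 6 = 31/6 = 5.1667
  mean(Z) = (6 + 5 + 6 + 7 + 7 + 6) / 6 = 37/6 = 6.1667

Step 2 — sample variances and covariances s[i,j] = (1/(n-1)) · Σ_k (x_{k,i} - mean_i) · (x_{k,j} - mean_j), with n-1 = 5:
  s[X,X] = ((-0.3333)·(-0.3333) + (-2.3333)·(-2.3333) + (2.6667)·(2.6667) + (-4.3333)·(-4.3333) + (2.6667)·(2.6667) + (1.6667)·(1.6667)) / 5 = 41.3333/5 = 8.2667
  s[X,Y] = ((-0.3333)·(1.8333) + (-2.3333)·(2.8333) + (2.6667)·(-1.1667) + (-4.3333)·(-4.1667) + (2.6667)·(-0.1667) + (1.6667)·(0.8333)) / 5 = 8.6667/5 = 1.7333
  s[X,Z] = ((-0.3333)·(-0.1667) + (-2.3333)·(-1.1667) + (2.6667)·(-0.1667) + (-4.3333)·(0.8333) + (2.6667)·(0.8333) + (1.6667)·(-0.1667)) / 5 = 0.6667/5 = 0.1333
  s[Y,Y] = ((1.8333)·(1.8333) + (2.8333)·(2.8333) + (-1.1667)·(-1.1667) + (-4.1667)·(-4.1667) + (-0.1667)·(-0.1667) + (0.8333)·(0.8333)) / 5 = 30.8333/5 = 6.1667
  s[Y,Z] = ((1.8333)·(-0.1667) + (2.8333)·(-1.1667) + (-1.1667)·(-0.1667) + (-4.1667)·(0.8333) + (-0.1667)·(0.8333) + (0.8333)·(-0.1667)) / 5 = -7.1667/5 = -1.4333
  s[Z,Z] = ((-0.1667)·(-0.1667) + (-1.1667)·(-1.1667) + (-0.1667)·(-0.1667) + (0.8333)·(0.8333) + (0.8333)·(0.8333) + (-0.1667)·(-0.1667)) / 5 = 2.8333/5 = 0.5667
  Sample standard deviations s_i = √(s[i,i]):
  s(X) = √(8.2667) = 2.8752
  s(Y) = √(6.1667) = 2.4833
  s(Z) = √(0.5667) = 0.7528

Step 3 — r_{ij} = s_{ij} / (s_i · s_j):
  r[X,X] = 1 (diagonal).
  r[X,Y] = 1.7333 / (2.8752 · 2.4833) = 1.7333 / 7.1399 = 0.2428
  r[X,Z] = 0.1333 / (2.8752 · 0.7528) = 0.1333 / 2.1644 = 0.0616
  r[Y,Y] = 1 (diagonal).
  r[Y,Z] = -1.4333 / (2.4833 · 0.7528) = -1.4333 / 1.8693 = -0.7668
  r[Z,Z] = 1 (diagonal).

R is symmetric with unit diagonal. Assembling:

R = [[1, 0.2428, 0.0616],
 [0.2428, 1, -0.7668],
 [0.0616, -0.7668, 1]]


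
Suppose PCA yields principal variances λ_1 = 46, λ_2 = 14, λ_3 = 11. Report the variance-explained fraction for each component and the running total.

Step 1 — total variance = trace(Sigma) = Σ λ_i = 46 + 14 + 11 = 71.

Step 2 — fraction explained by component i = λ_i / Σ λ:
  PC1: 46/71 = 0.6479
  PC2: 14/71 = 0.1972
  PC3: 11/71 = 0.1549

Step 3 — cumulative fraction after k components = (λ_1 + ... + λ_k) / Σ λ:
  k = 1: 46/71 = 0.6479
  k = 2: (46 + 14)/71 = 60/71 = 0.8451
  k = 3: (46 + 14 + 11)/71 = 71/71 = 1

Summary (fraction, with percent):

explained: PC1 0.6479 (64.79%), PC2 0.1972 (19.72%), PC3 0.1549 (15.49%);  cumulative: 0.6479, 0.8451, 1


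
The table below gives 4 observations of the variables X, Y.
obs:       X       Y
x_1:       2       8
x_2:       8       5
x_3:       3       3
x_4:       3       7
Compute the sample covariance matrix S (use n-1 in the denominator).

Step 1 — column means:
  mean(X) = (2 + 8 + 3 + 3) / 4 = 16/4 = 4
  mean(Y) = (8 + 5 + 3 + 7) / 4 = 23/4 = 5.75

Step 2 — sample covariance S[i,j] = (1/(n-1)) · Σ_k (x_{k,i} - mean_i) · (x_{k,j} - mean_j), with n-1 = 3.
  S[X,X] = ((-2)·(-2) + (4)·(4) + (-1)·(-1) + (-1)·(-1)) / 3 = 22/3 = 7.3333
  S[X,Y] = ((-2)·(2.25) + (4)·(-0.75) + (-1)·(-2.75) + (-1)·(1.25)) / 3 = -6/3 = -2
  S[Y,Y] = ((2.25)·(2.25) + (-0.75)·(-0.75) + (-2.75)·(-2.75) + (1.25)·(1.25)) / 3 = 14.75/3 = 4.9167

S is symmetric (S[j,i] = S[i,j]). Assembling:

S = [[7.3333, -2],
 [-2, 4.9167]]


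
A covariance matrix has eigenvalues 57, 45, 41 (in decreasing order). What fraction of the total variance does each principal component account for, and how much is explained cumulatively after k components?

Step 1 — total variance = trace(Sigma) = Σ λ_i = 57 + 45 + 41 = 143.

Step 2 — fraction explained by component i = λ_i / Σ λ:
  PC1: 57/143 = 0.3986
  PC2: 45/143 = 0.3147
  PC3: 41/143 = 0.2867

Step 3 — cumulative fraction after k components = (λ_1 + ... + λ_k) / Σ λ:
  k = 1: 57/143 = 0.3986
  k = 2: (57 + 45)/143 = 102/143 = 0.7133
  k = 3: (57 + 45 + 41)/143 = 143/143 = 1

Summary (fraction, with percent):

explained: PC1 0.3986 (39.86%), PC2 0.3147 (31.47%), PC3 0.2867 (28.67%);  cumulative: 0.3986, 0.7133, 1


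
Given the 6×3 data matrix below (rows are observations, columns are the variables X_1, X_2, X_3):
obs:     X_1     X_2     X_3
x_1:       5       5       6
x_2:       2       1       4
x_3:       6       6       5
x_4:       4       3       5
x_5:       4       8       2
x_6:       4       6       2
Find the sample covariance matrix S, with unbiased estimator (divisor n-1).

Step 1 — column means:
  mean(X_1) = (5 + 2 + 6 + 4 + 4 + 4) / 6 = 25/6 = 4.1667
  mean(X_2) = (5 + 1 + 6 + 3 + 8 + 6) / 6 = 29/6 = 4.8333
  mean(X_3) = (6 + 4 + 5 + 5 + 2 + 2) / 6 = 24/6 = 4

Step 2 — sample covariance S[i,j] = (1/(n-1)) · Σ_k (x_{k,i} - mean_i) · (x_{k,j} - mean_j), with n-1 = 5.
  S[X_1,X_1] = ((0.8333)·(0.8333) + (-2.1667)·(-2.1667) + (1.8333)·(1.8333) + (-0.1667)·(-0.1667) + (-0.1667)·(-0.1667) + (-0.1667)·(-0.1667)) / 5 = 8.8333/5 = 1.7667
  S[X_1,X_2] = ((0.8333)·(0.1667) + (-2.1667)·(-3.8333) + (1.8333)·(1.1667) + (-0.1667)·(-1.8333) + (-0.1667)·(3.1667) + (-0.1667)·(1.1667)) / 5 = 10.1667/5 = 2.0333
  S[X_1,X_3] = ((0.8333)·(2) + (-2.1667)·(0) + (1.8333)·(1) + (-0.1667)·(1) + (-0.1667)·(-2) + (-0.1667)·(-2)) / 5 = 4/5 = 0.8
  S[X_2,X_2] = ((0.1667)·(0.1667) + (-3.8333)·(-3.8333) + (1.1667)·(1.1667) + (-1.8333)·(-1.8333) + (3.1667)·(3.1667) + (1.1667)·(1.1667)) / 5 = 30.8333/5 = 6.1667
  S[X_2,X_3] = ((0.1667)·(2) + (-3.8333)·(0) + (1.1667)·(1) + (-1.8333)·(1) + (3.1667)·(-2) + (1.1667)·(-2)) / 5 = -9/5 = -1.8
  S[X_3,X_3] = ((2)·(2) + (0)·(0) + (1)·(1) + (1)·(1) + (-2)·(-2) + (-2)·(-2)) / 5 = 14/5 = 2.8

S is symmetric (S[j,i] = S[i,j]). Assembling:

S = [[1.7667, 2.0333, 0.8],
 [2.0333, 6.1667, -1.8],
 [0.8, -1.8, 2.8]]
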